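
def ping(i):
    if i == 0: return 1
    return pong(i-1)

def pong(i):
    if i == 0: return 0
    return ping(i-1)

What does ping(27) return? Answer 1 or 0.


ping(27) = pong(26)
pong(26) = ping(25)
ping(25) = pong(24)
pong(24) = ping(23)
ping(23) = pong(22)
pong(22) = ping(21)
ping(21) = pong(20)
pong(20) = ping(19)
ping(19) = pong(18)
pong(18) = ping(17)
ping(17) = pong(16)
pong(16) = ping(15)
ping(15) = pong(14)
pong(14) = ping(13)
ping(13) = pong(12)
pong(12) = ping(11)
ping(11) = pong(10)
pong(10) = ping(9)
ping(9) = pong(8)
pong(8) = ping(7)
ping(7) = pong(6)
pong(6) = ping(5)
ping(5) = pong(4)
pong(4) = ping(3)
ping(3) = pong(2)
pong(2) = ping(1)
ping(1) = pong(0)
pong(0) = 0  (base case)
Result: 0

0


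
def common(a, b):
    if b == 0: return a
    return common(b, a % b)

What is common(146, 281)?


common(146, 281) = common(281, 146)
common(281, 146) = common(146, 135)
common(146, 135) = common(135, 11)
common(135, 11) = common(11, 3)
common(11, 3) = common(3, 2)
common(3, 2) = common(2, 1)
common(2, 1) = common(1, 0)
common(1, 0) = 1  (base case)

1


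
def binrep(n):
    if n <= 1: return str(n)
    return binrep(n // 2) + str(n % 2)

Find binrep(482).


binrep(482) = binrep(241) + '0'
binrep(241) = binrep(120) + '1'
binrep(120) = binrep(60) + '0'
binrep(60) = binrep(30) + '0'
binrep(30) = binrep(15) + '0'
binrep(15) = binrep(7) + '1'
binrep(7) = binrep(3) + '1'
binrep(3) = binrep(1) + '1'
binrep(1) = '1'  (base case)
Concatenating: '1' + '1' + '1' + '1' + '0' + '0' + '0' + '1' + '0' = '111100010'

111100010


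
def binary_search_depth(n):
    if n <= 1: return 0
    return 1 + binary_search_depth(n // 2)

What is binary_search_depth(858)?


858 / 2 = 429
429 / 2 = 214
214 / 2 = 107
107 / 2 = 53
53 / 2 = 26
26 / 2 = 13
13 / 2 = 6
6 / 2 = 3
3 / 2 = 1
Reached 1 after 9 halvings

9


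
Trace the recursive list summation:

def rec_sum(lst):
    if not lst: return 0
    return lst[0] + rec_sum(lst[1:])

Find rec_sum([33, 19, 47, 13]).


rec_sum([33, 19, 47, 13]) = 33 + rec_sum([19, 47, 13])
rec_sum([19, 47, 13]) = 19 + rec_sum([47, 13])
rec_sum([47, 13]) = 47 + rec_sum([13])
rec_sum([13]) = 13 + rec_sum([])
rec_sum([]) = 0  (base case)
Total: 33 + 19 + 47 + 13 + 0 = 112

112


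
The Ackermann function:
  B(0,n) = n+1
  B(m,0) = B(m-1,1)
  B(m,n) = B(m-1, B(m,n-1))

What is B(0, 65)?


B(0, 65) = 66
Result: B(0, 65) = 66

66


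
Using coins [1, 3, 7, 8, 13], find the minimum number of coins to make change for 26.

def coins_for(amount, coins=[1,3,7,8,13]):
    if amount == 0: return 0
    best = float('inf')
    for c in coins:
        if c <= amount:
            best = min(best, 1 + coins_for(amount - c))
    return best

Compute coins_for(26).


Building up with DP:
coins_for(0) = 0
coins_for(1) = min(1+coins_for(0)=1+0=1) = 1
coins_for(2) = min(1+coins_for(1)=1+1=2) = 2
coins_for(3) = min(1+coins_for(2)=1+2=3, 1+coins_for(0)=1+0=1) = 1
coins_for(4) = min(1+coins_for(3)=1+1=2, 1+coins_for(1)=1+1=2) = 2
coins_for(5) = min(1+coins_for(4)=1+2=3, 1+coins_for(2)=1+2=3) = 3
coins_for(6) = min(1+coins_for(5)=1+3=4, 1+coins_for(3)=1+1=2) = 2
coins_for(7) = min(1+coins_for(6)=1+2=3, 1+coins_for(4)=1+2=3, 1+coins_for(0)=1+0=1) = 1
coins_for(8) = min(1+coins_for(7)=1+1=2, 1+coins_for(5)=1+3=4, 1+coins_for(1)=1+1=2, 1+coins_for(0)=1+0=1) = 1
coins_for(9) = min(1+coins_for(8)=1+1=2, 1+coins_for(6)=1+2=3, 1+coins_for(2)=1+2=3, 1+coins_for(1)=1+1=2) = 2
coins_for(10) = min(1+coins_for(9)=1+2=3, 1+coins_for(7)=1+1=2, 1+coins_for(3)=1+1=2, 1+coins_for(2)=1+2=3) = 2
coins_for(11) = min(1+coins_for(10)=1+2=3, 1+coins_for(8)=1+1=2, 1+coins_for(4)=1+2=3, 1+coins_for(3)=1+1=2) = 2
coins_for(12) = min(1+coins_for(11)=1+2=3, 1+coins_for(9)=1+2=3, 1+coins_for(5)=1+3=4, 1+coins_for(4)=1+2=3) = 3
coins_for(13) = min(1+coins_for(12)=1+3=4, 1+coins_for(10)=1+2=3, 1+coins_for(6)=1+2=3, 1+coins_for(5)=1+3=4, 1+coins_for(0)=1+0=1) = 1
coins_for(14) = min(1+coins_for(13)=1+1=2, 1+coins_for(11)=1+2=3, 1+coins_for(7)=1+1=2, 1+coins_for(6)=1+2=3, 1+coins_for(1)=1+1=2) = 2
coins_for(15) = min(1+coins_for(14)=1+2=3, 1+coins_for(12)=1+3=4, 1+coins_for(8)=1+1=2, 1+coins_for(7)=1+1=2, 1+coins_for(2)=1+2=3) = 2
coins_for(16) = min(1+coins_for(15)=1+2=3, 1+coins_for(13)=1+1=2, 1+coins_for(9)=1+2=3, 1+coins_for(8)=1+1=2, 1+coins_for(3)=1+1=2) = 2
coins_for(17) = min(1+coins_for(16)=1+2=3, 1+coins_for(14)=1+2=3, 1+coins_for(10)=1+2=3, 1+coins_for(9)=1+2=3, 1+coins_for(4)=1+2=3) = 3
coins_for(18) = min(1+coins_for(17)=1+3=4, 1+coins_for(15)=1+2=3, 1+coins_for(11)=1+2=3, 1+coins_for(10)=1+2=3, 1+coins_for(5)=1+3=4) = 3
coins_for(19) = min(1+coins_for(18)=1+3=4, 1+coins_for(16)=1+2=3, 1+coins_for(12)=1+3=4, 1+coins_for(11)=1+2=3, 1+coins_for(6)=1+2=3) = 3
coins_for(20) = min(1+coins_for(19)=1+3=4, 1+coins_for(17)=1+3=4, 1+coins_for(13)=1+1=2, 1+coins_for(12)=1+3=4, 1+coins_for(7)=1+1=2) = 2
coins_for(21) = min(1+coins_for(20)=1+2=3, 1+coins_for(18)=1+3=4, 1+coins_for(14)=1+2=3, 1+coins_for(13)=1+1=2, 1+coins_for(8)=1+1=2) = 2
coins_for(22) = min(1+coins_for(21)=1+2=3, 1+coins_for(19)=1+3=4, 1+coins_for(15)=1+2=3, 1+coins_for(14)=1+2=3, 1+coins_for(9)=1+2=3) = 3
coins_for(23) = min(1+coins_for(22)=1+3=4, 1+coins_for(20)=1+2=3, 1+coins_for(16)=1+2=3, 1+coins_for(15)=1+2=3, 1+coins_for(10)=1+2=3) = 3
coins_for(24) = min(1+coins_for(23)=1+3=4, 1+coins_for(21)=1+2=3, 1+coins_for(17)=1+3=4, 1+coins_for(16)=1+2=3, 1+coins_for(11)=1+2=3) = 3
coins_for(25) = min(1+coins_for(24)=1+3=4, 1+coins_for(22)=1+3=4, 1+coins_for(18)=1+3=4, 1+coins_for(17)=1+3=4, 1+coins_for(12)=1+3=4) = 4
coins_for(26) = min(1+coins_for(25)=1+4=5, 1+coins_for(23)=1+3=4, 1+coins_for(19)=1+3=4, 1+coins_for(18)=1+3=4, 1+coins_for(13)=1+1=2) = 2

2


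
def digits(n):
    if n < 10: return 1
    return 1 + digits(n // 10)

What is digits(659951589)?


digits(659951589) = 1 + digits(65995158)
digits(65995158) = 1 + digits(6599515)
digits(6599515) = 1 + digits(659951)
digits(659951) = 1 + digits(65995)
digits(65995) = 1 + digits(6599)
digits(6599) = 1 + digits(659)
digits(659) = 1 + digits(65)
digits(65) = 1 + digits(6)
digits(6) = 1  (base case: 6 < 10)
Unwinding: 1 + 1 + 1 + 1 + 1 + 1 + 1 + 1 + 1 = 9

9


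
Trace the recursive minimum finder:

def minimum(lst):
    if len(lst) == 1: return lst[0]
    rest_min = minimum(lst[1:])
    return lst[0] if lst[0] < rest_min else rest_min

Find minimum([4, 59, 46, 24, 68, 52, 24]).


minimum([4, 59, 46, 24, 68, 52, 24]): compare 4 with minimum([59, 46, 24, 68, 52, 24])
minimum([59, 46, 24, 68, 52, 24]): compare 59 with minimum([46, 24, 68, 52, 24])
minimum([46, 24, 68, 52, 24]): compare 46 with minimum([24, 68, 52, 24])
minimum([24, 68, 52, 24]): compare 24 with minimum([68, 52, 24])
minimum([68, 52, 24]): compare 68 with minimum([52, 24])
minimum([52, 24]): compare 52 with minimum([24])
minimum([24]) = 24  (base case)
Compare 52 with 24 -> 24
Compare 68 with 24 -> 24
Compare 24 with 24 -> 24
Compare 46 with 24 -> 24
Compare 59 with 24 -> 24
Compare 4 with 24 -> 4

4


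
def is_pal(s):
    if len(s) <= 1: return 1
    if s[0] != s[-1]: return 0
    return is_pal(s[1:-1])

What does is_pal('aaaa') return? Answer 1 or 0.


is_pal('aaaa'): s[0]='a' == s[-1]='a' -> check is_pal('aa')
is_pal('aa'): s[0]='a' == s[-1]='a' -> check is_pal('')
is_pal(''): len <= 1 -> return 1  (base case)
Result: 1 (palindrome)

1


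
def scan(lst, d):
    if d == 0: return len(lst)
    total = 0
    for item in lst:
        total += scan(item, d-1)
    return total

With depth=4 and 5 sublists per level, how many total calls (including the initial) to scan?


At depth 0 (root): 1 call
At depth 1: each of 1 parents calls scan on 5 children = 5 calls
At depth 2: each of 5 parents calls scan on 5 children = 25 calls
At depth 3: each of 25 parents calls scan on 5 children = 125 calls
At depth 4: each of 125 parents calls scan on 5 children = 625 calls
Total: 1 + 5 + 25 + 125 + 625 = 781

781


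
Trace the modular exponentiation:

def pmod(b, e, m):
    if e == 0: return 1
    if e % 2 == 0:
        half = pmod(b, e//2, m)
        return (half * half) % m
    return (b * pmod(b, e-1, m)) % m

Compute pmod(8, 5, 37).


pmod(8, 5, 37): e is odd, compute pmod(8, 4, 37)
  pmod(8, 4, 37): e is even, compute pmod(8, 2, 37)
    pmod(8, 2, 37): e is even, compute pmod(8, 1, 37)
      pmod(8, 1, 37): e is odd, compute pmod(8, 0, 37)
        pmod(8, 0, 37) = 1
      (8 * 1) % 37 = 8
    half=8, (8*8) % 37 = 27
  half=27, (27*27) % 37 = 26
(8 * 26) % 37 = 23

23


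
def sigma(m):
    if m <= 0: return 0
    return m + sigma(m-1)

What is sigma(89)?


sigma(89)
= 89 + 88 + 87 + 86 + 85 + 84 + 83 + 82 + 81 + 80 + 79 + 78 + 77 + 76 + 75 + 74 + 73 + 72 + 71 + 70 + 69 + 68 + 67 + 66 + 65 + 64 + 63 + 62 + 61 + 60 + 59 + 58 + 57 + 56 + 55 + 54 + 53 + 52 + 51 + 50 + 49 + 48 + 47 + 46 + 45 + 44 + 43 + 42 + 41 + 40 + 39 + 38 + 37 + 36 + 35 + 34 + 33 + 32 + 31 + 30 + 29 + 28 + 27 + 26 + 25 + 24 + 23 + 22 + 21 + 20 + 19 + 18 + 17 + 16 + 15 + 14 + 13 + 12 + 11 + 10 + 9 + 8 + 7 + 6 + 5 + 4 + 3 + 2 + 1 + sigma(0)
= 89 + 88 + 87 + 86 + 85 + 84 + 83 + 82 + 81 + 80 + 79 + 78 + 77 + 76 + 75 + 74 + 73 + 72 + 71 + 70 + 69 + 68 + 67 + 66 + 65 + 64 + 63 + 62 + 61 + 60 + 59 + 58 + 57 + 56 + 55 + 54 + 53 + 52 + 51 + 50 + 49 + 48 + 47 + 46 + 45 + 44 + 43 + 42 + 41 + 40 + 39 + 38 + 37 + 36 + 35 + 34 + 33 + 32 + 31 + 30 + 29 + 28 + 27 + 26 + 25 + 24 + 23 + 22 + 21 + 20 + 19 + 18 + 17 + 16 + 15 + 14 + 13 + 12 + 11 + 10 + 9 + 8 + 7 + 6 + 5 + 4 + 3 + 2 + 1 + 0
= 4005

4005


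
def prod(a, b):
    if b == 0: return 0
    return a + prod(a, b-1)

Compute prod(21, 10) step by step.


prod(21, 10) = 21 + prod(21, 9)
prod(21, 9) = 21 + prod(21, 8)
prod(21, 8) = 21 + prod(21, 7)
prod(21, 7) = 21 + prod(21, 6)
prod(21, 6) = 21 + prod(21, 5)
prod(21, 5) = 21 + prod(21, 4)
prod(21, 4) = 21 + prod(21, 3)
prod(21, 3) = 21 + prod(21, 2)
prod(21, 2) = 21 + prod(21, 1)
prod(21, 1) = 21 + prod(21, 0)
prod(21, 0) = 0  (base case)
Total: 21 + 21 + 21 + 21 + 21 + 21 + 21 + 21 + 21 + 21 + 0 = 210

210


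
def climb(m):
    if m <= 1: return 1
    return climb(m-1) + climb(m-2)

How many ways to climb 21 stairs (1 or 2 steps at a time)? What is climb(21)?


Building up from base cases:
climb(0) = 1
climb(1) = 1
climb(2) = climb(1) + climb(0) = 1 + 1 = 2
climb(3) = climb(2) + climb(1) = 2 + 1 = 3
climb(4) = climb(3) + climb(2) = 3 + 2 = 5
climb(5) = climb(4) + climb(3) = 5 + 3 = 8
climb(6) = climb(5) + climb(4) = 8 + 5 = 13
climb(7) = climb(6) + climb(5) = 13 + 8 = 21
climb(8) = climb(7) + climb(6) = 21 + 13 = 34
climb(9) = climb(8) + climb(7) = 34 + 21 = 55
climb(10) = climb(9) + climb(8) = 55 + 34 = 89
climb(11) = climb(10) + climb(9) = 89 + 55 = 144
climb(12) = climb(11) + climb(10) = 144 + 89 = 233
climb(13) = climb(12) + climb(11) = 233 + 144 = 377
climb(14) = climb(13) + climb(12) = 377 + 233 = 610
climb(15) = climb(14) + climb(13) = 610 + 377 = 987
climb(16) = climb(15) + climb(14) = 987 + 610 = 1597
climb(17) = climb(16) + climb(15) = 1597 + 987 = 2584
climb(18) = climb(17) + climb(16) = 2584 + 1597 = 4181
climb(19) = climb(18) + climb(17) = 4181 + 2584 = 6765
climb(20) = climb(19) + climb(18) = 6765 + 4181 = 10946
climb(21) = climb(20) + climb(19) = 10946 + 6765 = 17711

17711


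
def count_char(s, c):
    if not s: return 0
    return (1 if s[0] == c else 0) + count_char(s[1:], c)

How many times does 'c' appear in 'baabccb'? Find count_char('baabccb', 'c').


s[0]='b' != 'c' -> 0
s[0]='a' != 'c' -> 0
s[0]='a' != 'c' -> 0
s[0]='b' != 'c' -> 0
s[0]='c' == 'c' -> 1
s[0]='c' == 'c' -> 1
s[0]='b' != 'c' -> 0
Sum: 0 + 0 + 0 + 0 + 1 + 1 + 0 = 2

2


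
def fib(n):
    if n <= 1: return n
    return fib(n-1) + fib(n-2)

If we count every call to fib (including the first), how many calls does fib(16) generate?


Let C(n) = total calls for fib(n)
C(0) = 1, C(1) = 1
C(2) = 1 + C(1) + C(0) = 1 + 1 + 1 = 3
C(3) = 1 + C(2) + C(1) = 1 + 3 + 1 = 5
C(4) = 1 + C(3) + C(2) = 1 + 5 + 3 = 9
C(5) = 1 + C(4) + C(3) = 1 + 9 + 5 = 15
C(6) = 1 + C(5) + C(4) = 1 + 15 + 9 = 25
C(7) = 1 + C(6) + C(5) = 1 + 25 + 15 = 41
C(8) = 1 + C(7) + C(6) = 1 + 41 + 25 = 67
C(9) = 1 + C(8) + C(7) = 1 + 67 + 41 = 109
C(10) = 1 + C(9) + C(8) = 1 + 109 + 67 = 177
C(11) = 1 + C(10) + C(9) = 1 + 177 + 109 = 287
C(12) = 1 + C(11) + C(10) = 1 + 287 + 177 = 465
C(13) = 1 + C(12) + C(11) = 1 + 465 + 287 = 753
C(14) = 1 + C(13) + C(12) = 1 + 753 + 465 = 1219
C(15) = 1 + C(14) + C(13) = 1 + 1219 + 753 = 1973
C(16) = 1 + C(15) + C(14) = 1 + 1973 + 1219 = 3193

3193


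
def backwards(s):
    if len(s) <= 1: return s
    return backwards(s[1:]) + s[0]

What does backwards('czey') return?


backwards('czey') = backwards('zey') + 'c'
backwards('zey') = backwards('ey') + 'z'
backwards('ey') = backwards('y') + 'e'
backwards('y') = 'y'  (base case)
Concatenating: 'y' + 'e' + 'z' + 'c' = 'yezc'

yezc


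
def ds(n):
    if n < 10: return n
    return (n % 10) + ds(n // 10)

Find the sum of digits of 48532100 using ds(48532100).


ds(48532100) = 0 + ds(4853210)
ds(4853210) = 0 + ds(485321)
ds(485321) = 1 + ds(48532)
ds(48532) = 2 + ds(4853)
ds(4853) = 3 + ds(485)
ds(485) = 5 + ds(48)
ds(48) = 8 + ds(4)
ds(4) = 4  (base case)
Total: 0 + 0 + 1 + 2 + 3 + 5 + 8 + 4 = 23

23


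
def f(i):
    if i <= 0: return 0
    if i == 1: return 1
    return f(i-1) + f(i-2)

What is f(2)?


Computing f(2) bottom-up:
f(0) = 0
f(1) = 1
f(2) = f(1) + f(0) = 1 + 0 = 1

1


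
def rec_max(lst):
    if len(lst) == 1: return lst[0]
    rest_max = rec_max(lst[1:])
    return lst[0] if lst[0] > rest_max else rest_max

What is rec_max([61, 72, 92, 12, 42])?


rec_max([61, 72, 92, 12, 42]): compare 61 with rec_max([72, 92, 12, 42])
rec_max([72, 92, 12, 42]): compare 72 with rec_max([92, 12, 42])
rec_max([92, 12, 42]): compare 92 with rec_max([12, 42])
rec_max([12, 42]): compare 12 with rec_max([42])
rec_max([42]) = 42  (base case)
Compare 12 with 42 -> 42
Compare 92 with 42 -> 92
Compare 72 with 92 -> 92
Compare 61 with 92 -> 92

92


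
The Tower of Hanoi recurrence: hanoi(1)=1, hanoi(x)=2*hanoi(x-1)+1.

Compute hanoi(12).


hanoi(12) = 2 * hanoi(11) + 1
hanoi(11) = 2 * hanoi(10) + 1
hanoi(10) = 2 * hanoi(9) + 1
hanoi(9) = 2 * hanoi(8) + 1
hanoi(8) = 2 * hanoi(7) + 1
hanoi(7) = 2 * hanoi(6) + 1
hanoi(6) = 2 * hanoi(5) + 1
hanoi(5) = 2 * hanoi(4) + 1
hanoi(4) = 2 * hanoi(3) + 1
hanoi(3) = 2 * hanoi(2) + 1
hanoi(2) = 2 * hanoi(1) + 1
hanoi(1) = 1  (base case)
hanoi(2) = 2 * 1 + 1 = 3
hanoi(3) = 2 * 3 + 1 = 7
hanoi(4) = 2 * 7 + 1 = 15
hanoi(5) = 2 * 15 + 1 = 31
hanoi(6) = 2 * 31 + 1 = 63
hanoi(7) = 2 * 63 + 1 = 127
hanoi(8) = 2 * 127 + 1 = 255
hanoi(9) = 2 * 255 + 1 = 511
hanoi(10) = 2 * 511 + 1 = 1023
hanoi(11) = 2 * 1023 + 1 = 2047
hanoi(12) = 2 * 2047 + 1 = 4095

4095


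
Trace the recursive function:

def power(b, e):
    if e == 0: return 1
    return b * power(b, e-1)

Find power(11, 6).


power(11, 6)
= 11 * power(11, 5)
= 11 * 11 * power(11, 4)
= 11 * 11 * 11 * power(11, 3)
= 11 * 11 * 11 * 11 * power(11, 2)
= 11 * 11 * 11 * 11 * 11 * power(11, 1)
= 11 * 11 * 11 * 11 * 11 * 11 * power(11, 0)
= 11 * 11 * 11 * 11 * 11 * 11 * 1
= 1771561

1771561


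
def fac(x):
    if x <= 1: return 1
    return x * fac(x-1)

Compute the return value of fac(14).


fac(14)
= 14 * fac(13)
= 14 * 13 * fac(12)
= 14 * 13 * 12 * fac(11)
= 14 * 13 * 12 * 11 * fac(10)
= 14 * 13 * 12 * 11 * 10 * fac(9)
= 14 * 13 * 12 * 11 * 10 * 9 * fac(8)
= 14 * 13 * 12 * 11 * 10 * 9 * 8 * fac(7)
= 14 * 13 * 12 * 11 * 10 * 9 * 8 * 7 * fac(6)
= 14 * 13 * 12 * 11 * 10 * 9 * 8 * 7 * 6 * fac(5)
= 14 * 13 * 12 * 11 * 10 * 9 * 8 * 7 * 6 * 5 * fac(4)
= 14 * 13 * 12 * 11 * 10 * 9 * 8 * 7 * 6 * 5 * 4 * fac(3)
= 14 * 13 * 12 * 11 * 10 * 9 * 8 * 7 * 6 * 5 * 4 * 3 * fac(2)
= 14 * 13 * 12 * 11 * 10 * 9 * 8 * 7 * 6 * 5 * 4 * 3 * 2 * fac(1)
= 14 * 13 * 12 * 11 * 10 * 9 * 8 * 7 * 6 * 5 * 4 * 3 * 2 * 1
= 87178291200

87178291200


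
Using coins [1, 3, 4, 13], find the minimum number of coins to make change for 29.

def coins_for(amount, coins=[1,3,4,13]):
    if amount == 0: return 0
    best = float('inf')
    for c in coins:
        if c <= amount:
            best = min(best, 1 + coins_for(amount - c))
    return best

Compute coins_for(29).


Building up with DP:
coins_for(0) = 0
coins_for(1) = min(1+coins_for(0)=1+0=1) = 1
coins_for(2) = min(1+coins_for(1)=1+1=2) = 2
coins_for(3) = min(1+coins_for(2)=1+2=3, 1+coins_for(0)=1+0=1) = 1
coins_for(4) = min(1+coins_for(3)=1+1=2, 1+coins_for(1)=1+1=2, 1+coins_for(0)=1+0=1) = 1
coins_for(5) = min(1+coins_for(4)=1+1=2, 1+coins_for(2)=1+2=3, 1+coins_for(1)=1+1=2) = 2
coins_for(6) = min(1+coins_for(5)=1+2=3, 1+coins_for(3)=1+1=2, 1+coins_for(2)=1+2=3) = 2
coins_for(7) = min(1+coins_for(6)=1+2=3, 1+coins_for(4)=1+1=2, 1+coins_for(3)=1+1=2) = 2
coins_for(8) = min(1+coins_for(7)=1+2=3, 1+coins_for(5)=1+2=3, 1+coins_for(4)=1+1=2) = 2
coins_for(9) = min(1+coins_for(8)=1+2=3, 1+coins_for(6)=1+2=3, 1+coins_for(5)=1+2=3) = 3
coins_for(10) = min(1+coins_for(9)=1+3=4, 1+coins_for(7)=1+2=3, 1+coins_for(6)=1+2=3) = 3
coins_for(11) = min(1+coins_for(10)=1+3=4, 1+coins_for(8)=1+2=3, 1+coins_for(7)=1+2=3) = 3
coins_for(12) = min(1+coins_for(11)=1+3=4, 1+coins_for(9)=1+3=4, 1+coins_for(8)=1+2=3) = 3
coins_for(13) = min(1+coins_for(12)=1+3=4, 1+coins_for(10)=1+3=4, 1+coins_for(9)=1+3=4, 1+coins_for(0)=1+0=1) = 1
coins_for(14) = min(1+coins_for(13)=1+1=2, 1+coins_for(11)=1+3=4, 1+coins_for(10)=1+3=4, 1+coins_for(1)=1+1=2) = 2
coins_for(15) = min(1+coins_for(14)=1+2=3, 1+coins_for(12)=1+3=4, 1+coins_for(11)=1+3=4, 1+coins_for(2)=1+2=3) = 3
coins_for(16) = min(1+coins_for(15)=1+3=4, 1+coins_for(13)=1+1=2, 1+coins_for(12)=1+3=4, 1+coins_for(3)=1+1=2) = 2
coins_for(17) = min(1+coins_for(16)=1+2=3, 1+coins_for(14)=1+2=3, 1+coins_for(13)=1+1=2, 1+coins_for(4)=1+1=2) = 2
coins_for(18) = min(1+coins_for(17)=1+2=3, 1+coins_for(15)=1+3=4, 1+coins_for(14)=1+2=3, 1+coins_for(5)=1+2=3) = 3
coins_for(19) = min(1+coins_for(18)=1+3=4, 1+coins_for(16)=1+2=3, 1+coins_for(15)=1+3=4, 1+coins_for(6)=1+2=3) = 3
coins_for(20) = min(1+coins_for(19)=1+3=4, 1+coins_for(17)=1+2=3, 1+coins_for(16)=1+2=3, 1+coins_for(7)=1+2=3) = 3
coins_for(21) = min(1+coins_for(20)=1+3=4, 1+coins_for(18)=1+3=4, 1+coins_for(17)=1+2=3, 1+coins_for(8)=1+2=3) = 3
coins_for(22) = min(1+coins_for(21)=1+3=4, 1+coins_for(19)=1+3=4, 1+coins_for(18)=1+3=4, 1+coins_for(9)=1+3=4) = 4
coins_for(23) = min(1+coins_for(22)=1+4=5, 1+coins_for(20)=1+3=4, 1+coins_for(19)=1+3=4, 1+coins_for(10)=1+3=4) = 4
coins_for(24) = min(1+coins_for(23)=1+4=5, 1+coins_for(21)=1+3=4, 1+coins_for(20)=1+3=4, 1+coins_for(11)=1+3=4) = 4
coins_for(25) = min(1+coins_for(24)=1+4=5, 1+coins_for(22)=1+4=5, 1+coins_for(21)=1+3=4, 1+coins_for(12)=1+3=4) = 4
coins_for(26) = min(1+coins_for(25)=1+4=5, 1+coins_for(23)=1+4=5, 1+coins_for(22)=1+4=5, 1+coins_for(13)=1+1=2) = 2
coins_for(27) = min(1+coins_for(26)=1+2=3, 1+coins_for(24)=1+4=5, 1+coins_for(23)=1+4=5, 1+coins_for(14)=1+2=3) = 3
coins_for(28) = min(1+coins_for(27)=1+3=4, 1+coins_for(25)=1+4=5, 1+coins_for(24)=1+4=5, 1+coins_for(15)=1+3=4) = 4
coins_for(29) = min(1+coins_for(28)=1+4=5, 1+coins_for(26)=1+2=3, 1+coins_for(25)=1+4=5, 1+coins_for(16)=1+2=3) = 3

3


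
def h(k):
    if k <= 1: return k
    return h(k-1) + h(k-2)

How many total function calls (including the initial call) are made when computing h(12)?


Let C(n) = total calls for h(n)
C(0) = 1, C(1) = 1
C(2) = 1 + C(1) + C(0) = 1 + 1 + 1 = 3
C(3) = 1 + C(2) + C(1) = 1 + 3 + 1 = 5
C(4) = 1 + C(3) + C(2) = 1 + 5 + 3 = 9
C(5) = 1 + C(4) + C(3) = 1 + 9 + 5 = 15
C(6) = 1 + C(5) + C(4) = 1 + 15 + 9 = 25
C(7) = 1 + C(6) + C(5) = 1 + 25 + 15 = 41
C(8) = 1 + C(7) + C(6) = 1 + 41 + 25 = 67
C(9) = 1 + C(8) + C(7) = 1 + 67 + 41 = 109
C(10) = 1 + C(9) + C(8) = 1 + 109 + 67 = 177
C(11) = 1 + C(10) + C(9) = 1 + 177 + 109 = 287
C(12) = 1 + C(11) + C(10) = 1 + 287 + 177 = 465

465


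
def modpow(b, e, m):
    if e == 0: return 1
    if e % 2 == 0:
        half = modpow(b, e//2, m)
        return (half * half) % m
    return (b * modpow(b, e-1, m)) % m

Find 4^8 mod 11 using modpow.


modpow(4, 8, 11): e is even, compute modpow(4, 4, 11)
  modpow(4, 4, 11): e is even, compute modpow(4, 2, 11)
    modpow(4, 2, 11): e is even, compute modpow(4, 1, 11)
      modpow(4, 1, 11): e is odd, compute modpow(4, 0, 11)
        modpow(4, 0, 11) = 1
      (4 * 1) % 11 = 4
    half=4, (4*4) % 11 = 5
  half=5, (5*5) % 11 = 3
half=3, (3*3) % 11 = 9

9


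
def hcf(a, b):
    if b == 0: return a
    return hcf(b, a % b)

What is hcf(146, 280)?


hcf(146, 280) = hcf(280, 146)
hcf(280, 146) = hcf(146, 134)
hcf(146, 134) = hcf(134, 12)
hcf(134, 12) = hcf(12, 2)
hcf(12, 2) = hcf(2, 0)
hcf(2, 0) = 2  (base case)

2


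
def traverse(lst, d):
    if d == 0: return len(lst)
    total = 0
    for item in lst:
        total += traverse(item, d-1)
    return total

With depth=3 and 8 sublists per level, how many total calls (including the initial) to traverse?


At depth 0 (root): 1 call
At depth 1: each of 1 parents calls traverse on 8 children = 8 calls
At depth 2: each of 8 parents calls traverse on 8 children = 64 calls
At depth 3: each of 64 parents calls traverse on 8 children = 512 calls
Total: 1 + 8 + 64 + 512 = 585

585


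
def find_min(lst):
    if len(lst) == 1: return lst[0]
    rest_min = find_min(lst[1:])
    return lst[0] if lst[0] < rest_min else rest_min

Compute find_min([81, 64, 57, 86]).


find_min([81, 64, 57, 86]): compare 81 with find_min([64, 57, 86])
find_min([64, 57, 86]): compare 64 with find_min([57, 86])
find_min([57, 86]): compare 57 with find_min([86])
find_min([86]) = 86  (base case)
Compare 57 with 86 -> 57
Compare 64 with 57 -> 57
Compare 81 with 57 -> 57

57


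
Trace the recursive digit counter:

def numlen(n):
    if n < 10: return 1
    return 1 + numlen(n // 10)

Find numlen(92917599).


numlen(92917599) = 1 + numlen(9291759)
numlen(9291759) = 1 + numlen(929175)
numlen(929175) = 1 + numlen(92917)
numlen(92917) = 1 + numlen(9291)
numlen(9291) = 1 + numlen(929)
numlen(929) = 1 + numlen(92)
numlen(92) = 1 + numlen(9)
numlen(9) = 1  (base case: 9 < 10)
Unwinding: 1 + 1 + 1 + 1 + 1 + 1 + 1 + 1 = 8

8


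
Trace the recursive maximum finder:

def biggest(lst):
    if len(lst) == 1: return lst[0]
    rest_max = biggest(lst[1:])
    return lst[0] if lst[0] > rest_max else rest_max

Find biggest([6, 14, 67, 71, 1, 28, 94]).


biggest([6, 14, 67, 71, 1, 28, 94]): compare 6 with biggest([14, 67, 71, 1, 28, 94])
biggest([14, 67, 71, 1, 28, 94]): compare 14 with biggest([67, 71, 1, 28, 94])
biggest([67, 71, 1, 28, 94]): compare 67 with biggest([71, 1, 28, 94])
biggest([71, 1, 28, 94]): compare 71 with biggest([1, 28, 94])
biggest([1, 28, 94]): compare 1 with biggest([28, 94])
biggest([28, 94]): compare 28 with biggest([94])
biggest([94]) = 94  (base case)
Compare 28 with 94 -> 94
Compare 1 with 94 -> 94
Compare 71 with 94 -> 94
Compare 67 with 94 -> 94
Compare 14 with 94 -> 94
Compare 6 with 94 -> 94

94


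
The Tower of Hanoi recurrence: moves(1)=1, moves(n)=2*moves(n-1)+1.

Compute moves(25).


moves(25) = 2 * moves(24) + 1
moves(24) = 2 * moves(23) + 1
moves(23) = 2 * moves(22) + 1
moves(22) = 2 * moves(21) + 1
moves(21) = 2 * moves(20) + 1
moves(20) = 2 * moves(19) + 1
moves(19) = 2 * moves(18) + 1
moves(18) = 2 * moves(17) + 1
moves(17) = 2 * moves(16) + 1
moves(16) = 2 * moves(15) + 1
moves(15) = 2 * moves(14) + 1
moves(14) = 2 * moves(13) + 1
moves(13) = 2 * moves(12) + 1
moves(12) = 2 * moves(11) + 1
moves(11) = 2 * moves(10) + 1
moves(10) = 2 * moves(9) + 1
moves(9) = 2 * moves(8) + 1
moves(8) = 2 * moves(7) + 1
moves(7) = 2 * moves(6) + 1
moves(6) = 2 * moves(5) + 1
moves(5) = 2 * moves(4) + 1
moves(4) = 2 * moves(3) + 1
moves(3) = 2 * moves(2) + 1
moves(2) = 2 * moves(1) + 1
moves(1) = 1  (base case)
moves(2) = 2 * 1 + 1 = 3
moves(3) = 2 * 3 + 1 = 7
moves(4) = 2 * 7 + 1 = 15
moves(5) = 2 * 15 + 1 = 31
moves(6) = 2 * 31 + 1 = 63
moves(7) = 2 * 63 + 1 = 127
moves(8) = 2 * 127 + 1 = 255
moves(9) = 2 * 255 + 1 = 511
moves(10) = 2 * 511 + 1 = 1023
moves(11) = 2 * 1023 + 1 = 2047
moves(12) = 2 * 2047 + 1 = 4095
moves(13) = 2 * 4095 + 1 = 8191
moves(14) = 2 * 8191 + 1 = 16383
moves(15) = 2 * 16383 + 1 = 32767
moves(16) = 2 * 32767 + 1 = 65535
moves(17) = 2 * 65535 + 1 = 131071
moves(18) = 2 * 131071 + 1 = 262143
moves(19) = 2 * 262143 + 1 = 524287
moves(20) = 2 * 524287 + 1 = 1048575
moves(21) = 2 * 1048575 + 1 = 2097151
moves(22) = 2 * 2097151 + 1 = 4194303
moves(23) = 2 * 4194303 + 1 = 8388607
moves(24) = 2 * 8388607 + 1 = 16777215
moves(25) = 2 * 16777215 + 1 = 33554431

33554431


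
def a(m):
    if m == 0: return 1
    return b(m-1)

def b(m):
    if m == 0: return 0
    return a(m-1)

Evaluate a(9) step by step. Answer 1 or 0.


a(9) = b(8)
b(8) = a(7)
a(7) = b(6)
b(6) = a(5)
a(5) = b(4)
b(4) = a(3)
a(3) = b(2)
b(2) = a(1)
a(1) = b(0)
b(0) = 0  (base case)
Result: 0

0


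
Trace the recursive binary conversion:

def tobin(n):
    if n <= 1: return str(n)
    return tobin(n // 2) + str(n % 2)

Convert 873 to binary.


tobin(873) = tobin(436) + '1'
tobin(436) = tobin(218) + '0'
tobin(218) = tobin(109) + '0'
tobin(109) = tobin(54) + '1'
tobin(54) = tobin(27) + '0'
tobin(27) = tobin(13) + '1'
tobin(13) = tobin(6) + '1'
tobin(6) = tobin(3) + '0'
tobin(3) = tobin(1) + '1'
tobin(1) = '1'  (base case)
Concatenating: '1' + '1' + '0' + '1' + '1' + '0' + '1' + '0' + '0' + '1' = '1101101001'

1101101001


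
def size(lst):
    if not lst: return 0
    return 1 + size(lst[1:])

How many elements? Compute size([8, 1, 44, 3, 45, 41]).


size([8, 1, 44, 3, 45, 41]) = 1 + size([1, 44, 3, 45, 41])
size([1, 44, 3, 45, 41]) = 1 + size([44, 3, 45, 41])
size([44, 3, 45, 41]) = 1 + size([3, 45, 41])
size([3, 45, 41]) = 1 + size([45, 41])
size([45, 41]) = 1 + size([41])
size([41]) = 1 + size([])
size([]) = 0  (base case)
Unwinding: 1 + 1 + 1 + 1 + 1 + 1 + 0 = 6

6


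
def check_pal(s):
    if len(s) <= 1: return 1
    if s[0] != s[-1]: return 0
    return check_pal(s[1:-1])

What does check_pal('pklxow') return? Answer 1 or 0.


check_pal('pklxow'): s[0]='p' != s[-1]='w' -> return 0
Result: 0 (not a palindrome)

0


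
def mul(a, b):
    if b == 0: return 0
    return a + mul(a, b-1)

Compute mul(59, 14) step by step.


mul(59, 14) = 59 + mul(59, 13)
mul(59, 13) = 59 + mul(59, 12)
mul(59, 12) = 59 + mul(59, 11)
mul(59, 11) = 59 + mul(59, 10)
mul(59, 10) = 59 + mul(59, 9)
mul(59, 9) = 59 + mul(59, 8)
mul(59, 8) = 59 + mul(59, 7)
mul(59, 7) = 59 + mul(59, 6)
mul(59, 6) = 59 + mul(59, 5)
mul(59, 5) = 59 + mul(59, 4)
mul(59, 4) = 59 + mul(59, 3)
mul(59, 3) = 59 + mul(59, 2)
mul(59, 2) = 59 + mul(59, 1)
mul(59, 1) = 59 + mul(59, 0)
mul(59, 0) = 0  (base case)
Total: 59 + 59 + 59 + 59 + 59 + 59 + 59 + 59 + 59 + 59 + 59 + 59 + 59 + 59 + 0 = 826

826


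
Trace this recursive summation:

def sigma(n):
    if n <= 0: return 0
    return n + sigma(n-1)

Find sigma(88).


sigma(88)
= 88 + 87 + 86 + 85 + 84 + 83 + 82 + 81 + 80 + 79 + 78 + 77 + 76 + 75 + 74 + 73 + 72 + 71 + 70 + 69 + 68 + 67 + 66 + 65 + 64 + 63 + 62 + 61 + 60 + 59 + 58 + 57 + 56 + 55 + 54 + 53 + 52 + 51 + 50 + 49 + 48 + 47 + 46 + 45 + 44 + 43 + 42 + 41 + 40 + 39 + 38 + 37 + 36 + 35 + 34 + 33 + 32 + 31 + 30 + 29 + 28 + 27 + 26 + 25 + 24 + 23 + 22 + 21 + 20 + 19 + 18 + 17 + 16 + 15 + 14 + 13 + 12 + 11 + 10 + 9 + 8 + 7 + 6 + 5 + 4 + 3 + 2 + 1 + sigma(0)
= 88 + 87 + 86 + 85 + 84 + 83 + 82 + 81 + 80 + 79 + 78 + 77 + 76 + 75 + 74 + 73 + 72 + 71 + 70 + 69 + 68 + 67 + 66 + 65 + 64 + 63 + 62 + 61 + 60 + 59 + 58 + 57 + 56 + 55 + 54 + 53 + 52 + 51 + 50 + 49 + 48 + 47 + 46 + 45 + 44 + 43 + 42 + 41 + 40 + 39 + 38 + 37 + 36 + 35 + 34 + 33 + 32 + 31 + 30 + 29 + 28 + 27 + 26 + 25 + 24 + 23 + 22 + 21 + 20 + 19 + 18 + 17 + 16 + 15 + 14 + 13 + 12 + 11 + 10 + 9 + 8 + 7 + 6 + 5 + 4 + 3 + 2 + 1 + 0
= 3916

3916


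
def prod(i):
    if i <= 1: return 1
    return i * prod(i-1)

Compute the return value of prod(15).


prod(15)
= 15 * prod(14)
= 15 * 14 * prod(13)
= 15 * 14 * 13 * prod(12)
= 15 * 14 * 13 * 12 * prod(11)
= 15 * 14 * 13 * 12 * 11 * prod(10)
= 15 * 14 * 13 * 12 * 11 * 10 * prod(9)
= 15 * 14 * 13 * 12 * 11 * 10 * 9 * prod(8)
= 15 * 14 * 13 * 12 * 11 * 10 * 9 * 8 * prod(7)
= 15 * 14 * 13 * 12 * 11 * 10 * 9 * 8 * 7 * prod(6)
= 15 * 14 * 13 * 12 * 11 * 10 * 9 * 8 * 7 * 6 * prod(5)
= 15 * 14 * 13 * 12 * 11 * 10 * 9 * 8 * 7 * 6 * 5 * prod(4)
= 15 * 14 * 13 * 12 * 11 * 10 * 9 * 8 * 7 * 6 * 5 * 4 * prod(3)
= 15 * 14 * 13 * 12 * 11 * 10 * 9 * 8 * 7 * 6 * 5 * 4 * 3 * prod(2)
= 15 * 14 * 13 * 12 * 11 * 10 * 9 * 8 * 7 * 6 * 5 * 4 * 3 * 2 * prod(1)
= 15 * 14 * 13 * 12 * 11 * 10 * 9 * 8 * 7 * 6 * 5 * 4 * 3 * 2 * 1
= 1307674368000

1307674368000


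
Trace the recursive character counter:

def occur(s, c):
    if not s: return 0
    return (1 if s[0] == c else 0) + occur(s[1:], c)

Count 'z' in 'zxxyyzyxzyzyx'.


s[0]='z' == 'z' -> 1
s[0]='x' != 'z' -> 0
s[0]='x' != 'z' -> 0
s[0]='y' != 'z' -> 0
s[0]='y' != 'z' -> 0
s[0]='z' == 'z' -> 1
s[0]='y' != 'z' -> 0
s[0]='x' != 'z' -> 0
s[0]='z' == 'z' -> 1
s[0]='y' != 'z' -> 0
s[0]='z' == 'z' -> 1
s[0]='y' != 'z' -> 0
s[0]='x' != 'z' -> 0
Sum: 1 + 0 + 0 + 0 + 0 + 1 + 0 + 0 + 1 + 0 + 1 + 0 + 0 = 4

4


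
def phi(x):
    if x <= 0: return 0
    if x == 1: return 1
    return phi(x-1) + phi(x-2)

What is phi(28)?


Computing phi(28) bottom-up:
phi(0) = 0
phi(1) = 1
phi(2) = phi(1) + phi(0) = 1 + 0 = 1
phi(3) = phi(2) + phi(1) = 1 + 1 = 2
phi(4) = phi(3) + phi(2) = 2 + 1 = 3
phi(5) = phi(4) + phi(3) = 3 + 2 = 5
phi(6) = phi(5) + phi(4) = 5 + 3 = 8
phi(7) = phi(6) + phi(5) = 8 + 5 = 13
phi(8) = phi(7) + phi(6) = 13 + 8 = 21
phi(9) = phi(8) + phi(7) = 21 + 13 = 34
phi(10) = phi(9) + phi(8) = 34 + 21 = 55
phi(11) = phi(10) + phi(9) = 55 + 34 = 89
phi(12) = phi(11) + phi(10) = 89 + 55 = 144
phi(13) = phi(12) + phi(11) = 144 + 89 = 233
phi(14) = phi(13) + phi(12) = 233 + 144 = 377
phi(15) = phi(14) + phi(13) = 377 + 233 = 610
phi(16) = phi(15) + phi(14) = 610 + 377 = 987
phi(17) = phi(16) + phi(15) = 987 + 610 = 1597
phi(18) = phi(17) + phi(16) = 1597 + 987 = 2584
phi(19) = phi(18) + phi(17) = 2584 + 1597 = 4181
phi(20) = phi(19) + phi(18) = 4181 + 2584 = 6765
phi(21) = phi(20) + phi(19) = 6765 + 4181 = 10946
phi(22) = phi(21) + phi(20) = 10946 + 6765 = 17711
phi(23) = phi(22) + phi(21) = 17711 + 10946 = 28657
phi(24) = phi(23) + phi(22) = 28657 + 17711 = 46368
phi(25) = phi(24) + phi(23) = 46368 + 28657 = 75025
phi(26) = phi(25) + phi(24) = 75025 + 46368 = 121393
phi(27) = phi(26) + phi(25) = 121393 + 75025 = 196418
phi(28) = phi(27) + phi(26) = 196418 + 121393 = 317811

317811


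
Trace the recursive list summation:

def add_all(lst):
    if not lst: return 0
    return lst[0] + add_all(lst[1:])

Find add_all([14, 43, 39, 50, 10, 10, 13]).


add_all([14, 43, 39, 50, 10, 10, 13]) = 14 + add_all([43, 39, 50, 10, 10, 13])
add_all([43, 39, 50, 10, 10, 13]) = 43 + add_all([39, 50, 10, 10, 13])
add_all([39, 50, 10, 10, 13]) = 39 + add_all([50, 10, 10, 13])
add_all([50, 10, 10, 13]) = 50 + add_all([10, 10, 13])
add_all([10, 10, 13]) = 10 + add_all([10, 13])
add_all([10, 13]) = 10 + add_all([13])
add_all([13]) = 13 + add_all([])
add_all([]) = 0  (base case)
Total: 14 + 43 + 39 + 50 + 10 + 10 + 13 + 0 = 179

179


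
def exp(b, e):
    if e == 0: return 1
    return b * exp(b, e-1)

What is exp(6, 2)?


exp(6, 2)
= 6 * exp(6, 1)
= 6 * 6 * exp(6, 0)
= 6 * 6 * 1
= 36

36


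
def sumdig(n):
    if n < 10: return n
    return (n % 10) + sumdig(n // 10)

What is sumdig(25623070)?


sumdig(25623070) = 0 + sumdig(2562307)
sumdig(2562307) = 7 + sumdig(256230)
sumdig(256230) = 0 + sumdig(25623)
sumdig(25623) = 3 + sumdig(2562)
sumdig(2562) = 2 + sumdig(256)
sumdig(256) = 6 + sumdig(25)
sumdig(25) = 5 + sumdig(2)
sumdig(2) = 2  (base case)
Total: 0 + 7 + 0 + 3 + 2 + 6 + 5 + 2 = 25

25


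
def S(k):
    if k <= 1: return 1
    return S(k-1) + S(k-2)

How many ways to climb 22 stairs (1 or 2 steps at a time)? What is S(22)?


Building up from base cases:
S(0) = 1
S(1) = 1
S(2) = S(1) + S(0) = 1 + 1 = 2
S(3) = S(2) + S(1) = 2 + 1 = 3
S(4) = S(3) + S(2) = 3 + 2 = 5
S(5) = S(4) + S(3) = 5 + 3 = 8
S(6) = S(5) + S(4) = 8 + 5 = 13
S(7) = S(6) + S(5) = 13 + 8 = 21
S(8) = S(7) + S(6) = 21 + 13 = 34
S(9) = S(8) + S(7) = 34 + 21 = 55
S(10) = S(9) + S(8) = 55 + 34 = 89
S(11) = S(10) + S(9) = 89 + 55 = 144
S(12) = S(11) + S(10) = 144 + 89 = 233
S(13) = S(12) + S(11) = 233 + 144 = 377
S(14) = S(13) + S(12) = 377 + 233 = 610
S(15) = S(14) + S(13) = 610 + 377 = 987
S(16) = S(15) + S(14) = 987 + 610 = 1597
S(17) = S(16) + S(15) = 1597 + 987 = 2584
S(18) = S(17) + S(16) = 2584 + 1597 = 4181
S(19) = S(18) + S(17) = 4181 + 2584 = 6765
S(20) = S(19) + S(18) = 6765 + 4181 = 10946
S(21) = S(20) + S(19) = 10946 + 6765 = 17711
S(22) = S(21) + S(20) = 17711 + 10946 = 28657

28657


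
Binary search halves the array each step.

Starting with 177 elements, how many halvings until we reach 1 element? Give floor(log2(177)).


177 / 2 = 88
88 / 2 = 44
44 / 2 = 22
22 / 2 = 11
11 / 2 = 5
5 / 2 = 2
2 / 2 = 1
Reached 1 after 7 halvings

7


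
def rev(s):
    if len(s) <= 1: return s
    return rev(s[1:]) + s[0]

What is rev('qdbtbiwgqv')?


rev('qdbtbiwgqv') = rev('dbtbiwgqv') + 'q'
rev('dbtbiwgqv') = rev('btbiwgqv') + 'd'
rev('btbiwgqv') = rev('tbiwgqv') + 'b'
rev('tbiwgqv') = rev('biwgqv') + 't'
rev('biwgqv') = rev('iwgqv') + 'b'
rev('iwgqv') = rev('wgqv') + 'i'
rev('wgqv') = rev('gqv') + 'w'
rev('gqv') = rev('qv') + 'g'
rev('qv') = rev('v') + 'q'
rev('v') = 'v'  (base case)
Concatenating: 'v' + 'q' + 'g' + 'w' + 'i' + 'b' + 't' + 'b' + 'd' + 'q' = 'vqgwibtbdq'

vqgwibtbdq


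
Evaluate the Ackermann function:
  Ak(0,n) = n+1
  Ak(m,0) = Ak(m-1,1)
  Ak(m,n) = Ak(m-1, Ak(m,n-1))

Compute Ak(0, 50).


Ak(0, 50) = 51
Result: Ak(0, 50) = 51

51


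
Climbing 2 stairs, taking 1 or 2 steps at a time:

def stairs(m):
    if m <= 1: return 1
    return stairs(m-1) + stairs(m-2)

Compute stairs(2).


Building up from base cases:
stairs(0) = 1
stairs(1) = 1
stairs(2) = stairs(1) + stairs(0) = 1 + 1 = 2

2


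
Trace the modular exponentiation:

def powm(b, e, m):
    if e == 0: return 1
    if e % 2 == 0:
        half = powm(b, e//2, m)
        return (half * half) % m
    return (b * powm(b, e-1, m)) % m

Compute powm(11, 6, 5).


powm(11, 6, 5): e is even, compute powm(11, 3, 5)
  powm(11, 3, 5): e is odd, compute powm(11, 2, 5)
    powm(11, 2, 5): e is even, compute powm(11, 1, 5)
      powm(11, 1, 5): e is odd, compute powm(11, 0, 5)
        powm(11, 0, 5) = 1
      (11 * 1) % 5 = 1
    half=1, (1*1) % 5 = 1
  (11 * 1) % 5 = 1
half=1, (1*1) % 5 = 1

1


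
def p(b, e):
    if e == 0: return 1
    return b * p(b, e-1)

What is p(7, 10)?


p(7, 10)
= 7 * p(7, 9)
= 7 * 7 * p(7, 8)
= 7 * 7 * 7 * p(7, 7)
= 7 * 7 * 7 * 7 * p(7, 6)
= 7 * 7 * 7 * 7 * 7 * p(7, 5)
= 7 * 7 * 7 * 7 * 7 * 7 * p(7, 4)
= 7 * 7 * 7 * 7 * 7 * 7 * 7 * p(7, 3)
= 7 * 7 * 7 * 7 * 7 * 7 * 7 * 7 * p(7, 2)
= 7 * 7 * 7 * 7 * 7 * 7 * 7 * 7 * 7 * p(7, 1)
= 7 * 7 * 7 * 7 * 7 * 7 * 7 * 7 * 7 * 7 * p(7, 0)
= 7 * 7 * 7 * 7 * 7 * 7 * 7 * 7 * 7 * 7 * 1
= 282475249

282475249


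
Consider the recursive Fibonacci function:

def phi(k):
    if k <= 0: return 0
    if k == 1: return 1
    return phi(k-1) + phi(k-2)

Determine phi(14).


Computing phi(14) bottom-up:
phi(0) = 0
phi(1) = 1
phi(2) = phi(1) + phi(0) = 1 + 0 = 1
phi(3) = phi(2) + phi(1) = 1 + 1 = 2
phi(4) = phi(3) + phi(2) = 2 + 1 = 3
phi(5) = phi(4) + phi(3) = 3 + 2 = 5
phi(6) = phi(5) + phi(4) = 5 + 3 = 8
phi(7) = phi(6) + phi(5) = 8 + 5 = 13
phi(8) = phi(7) + phi(6) = 13 + 8 = 21
phi(9) = phi(8) + phi(7) = 21 + 13 = 34
phi(10) = phi(9) + phi(8) = 34 + 21 = 55
phi(11) = phi(10) + phi(9) = 55 + 34 = 89
phi(12) = phi(11) + phi(10) = 89 + 55 = 144
phi(13) = phi(12) + phi(11) = 144 + 89 = 233
phi(14) = phi(13) + phi(12) = 233 + 144 = 377

377


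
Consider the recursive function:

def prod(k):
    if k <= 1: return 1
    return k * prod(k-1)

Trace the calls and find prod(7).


prod(7)
= 7 * prod(6)
= 7 * 6 * prod(5)
= 7 * 6 * 5 * prod(4)
= 7 * 6 * 5 * 4 * prod(3)
= 7 * 6 * 5 * 4 * 3 * prod(2)
= 7 * 6 * 5 * 4 * 3 * 2 * prod(1)
= 7 * 6 * 5 * 4 * 3 * 2 * 1
= 5040

5040


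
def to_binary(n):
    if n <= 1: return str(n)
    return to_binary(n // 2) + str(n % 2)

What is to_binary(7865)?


to_binary(7865) = to_binary(3932) + '1'
to_binary(3932) = to_binary(1966) + '0'
to_binary(1966) = to_binary(983) + '0'
to_binary(983) = to_binary(491) + '1'
to_binary(491) = to_binary(245) + '1'
to_binary(245) = to_binary(122) + '1'
to_binary(122) = to_binary(61) + '0'
to_binary(61) = to_binary(30) + '1'
to_binary(30) = to_binary(15) + '0'
to_binary(15) = to_binary(7) + '1'
to_binary(7) = to_binary(3) + '1'
to_binary(3) = to_binary(1) + '1'
to_binary(1) = '1'  (base case)
Concatenating: '1' + '1' + '1' + '1' + '0' + '1' + '0' + '1' + '1' + '1' + '0' + '0' + '1' = '1111010111001'

1111010111001


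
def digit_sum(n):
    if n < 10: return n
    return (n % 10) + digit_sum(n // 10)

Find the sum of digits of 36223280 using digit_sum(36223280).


digit_sum(36223280) = 0 + digit_sum(3622328)
digit_sum(3622328) = 8 + digit_sum(362232)
digit_sum(362232) = 2 + digit_sum(36223)
digit_sum(36223) = 3 + digit_sum(3622)
digit_sum(3622) = 2 + digit_sum(362)
digit_sum(362) = 2 + digit_sum(36)
digit_sum(36) = 6 + digit_sum(3)
digit_sum(3) = 3  (base case)
Total: 0 + 8 + 2 + 3 + 2 + 2 + 6 + 3 = 26

26


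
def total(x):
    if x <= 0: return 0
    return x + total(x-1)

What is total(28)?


total(28)
= 28 + 27 + 26 + 25 + 24 + 23 + 22 + 21 + 20 + 19 + 18 + 17 + 16 + 15 + 14 + 13 + 12 + 11 + 10 + 9 + 8 + 7 + 6 + 5 + 4 + 3 + 2 + 1 + total(0)
= 28 + 27 + 26 + 25 + 24 + 23 + 22 + 21 + 20 + 19 + 18 + 17 + 16 + 15 + 14 + 13 + 12 + 11 + 10 + 9 + 8 + 7 + 6 + 5 + 4 + 3 + 2 + 1 + 0
= 406

406


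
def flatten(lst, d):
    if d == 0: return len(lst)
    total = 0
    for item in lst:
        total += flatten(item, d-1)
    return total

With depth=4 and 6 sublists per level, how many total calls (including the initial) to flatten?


At depth 0 (root): 1 call
At depth 1: each of 1 parents calls flatten on 6 children = 6 calls
At depth 2: each of 6 parents calls flatten on 6 children = 36 calls
At depth 3: each of 36 parents calls flatten on 6 children = 216 calls
At depth 4: each of 216 parents calls flatten on 6 children = 1296 calls
Total: 1 + 6 + 36 + 216 + 1296 = 1555

1555


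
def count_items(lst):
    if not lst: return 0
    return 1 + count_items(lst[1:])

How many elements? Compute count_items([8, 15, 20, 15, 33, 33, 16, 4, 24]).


count_items([8, 15, 20, 15, 33, 33, 16, 4, 24]) = 1 + count_items([15, 20, 15, 33, 33, 16, 4, 24])
count_items([15, 20, 15, 33, 33, 16, 4, 24]) = 1 + count_items([20, 15, 33, 33, 16, 4, 24])
count_items([20, 15, 33, 33, 16, 4, 24]) = 1 + count_items([15, 33, 33, 16, 4, 24])
count_items([15, 33, 33, 16, 4, 24]) = 1 + count_items([33, 33, 16, 4, 24])
count_items([33, 33, 16, 4, 24]) = 1 + count_items([33, 16, 4, 24])
count_items([33, 16, 4, 24]) = 1 + count_items([16, 4, 24])
count_items([16, 4, 24]) = 1 + count_items([4, 24])
count_items([4, 24]) = 1 + count_items([24])
count_items([24]) = 1 + count_items([])
count_items([]) = 0  (base case)
Unwinding: 1 + 1 + 1 + 1 + 1 + 1 + 1 + 1 + 1 + 0 = 9

9


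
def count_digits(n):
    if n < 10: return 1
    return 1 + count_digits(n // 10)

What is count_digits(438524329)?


count_digits(438524329) = 1 + count_digits(43852432)
count_digits(43852432) = 1 + count_digits(4385243)
count_digits(4385243) = 1 + count_digits(438524)
count_digits(438524) = 1 + count_digits(43852)
count_digits(43852) = 1 + count_digits(4385)
count_digits(4385) = 1 + count_digits(438)
count_digits(438) = 1 + count_digits(43)
count_digits(43) = 1 + count_digits(4)
count_digits(4) = 1  (base case: 4 < 10)
Unwinding: 1 + 1 + 1 + 1 + 1 + 1 + 1 + 1 + 1 = 9

9


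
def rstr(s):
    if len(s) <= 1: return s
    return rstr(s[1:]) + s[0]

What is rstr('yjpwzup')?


rstr('yjpwzup') = rstr('jpwzup') + 'y'
rstr('jpwzup') = rstr('pwzup') + 'j'
rstr('pwzup') = rstr('wzup') + 'p'
rstr('wzup') = rstr('zup') + 'w'
rstr('zup') = rstr('up') + 'z'
rstr('up') = rstr('p') + 'u'
rstr('p') = 'p'  (base case)
Concatenating: 'p' + 'u' + 'z' + 'w' + 'p' + 'j' + 'y' = 'puzwpjy'

puzwpjy


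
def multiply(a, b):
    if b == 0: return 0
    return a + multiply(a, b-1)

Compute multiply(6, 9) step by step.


multiply(6, 9) = 6 + multiply(6, 8)
multiply(6, 8) = 6 + multiply(6, 7)
multiply(6, 7) = 6 + multiply(6, 6)
multiply(6, 6) = 6 + multiply(6, 5)
multiply(6, 5) = 6 + multiply(6, 4)
multiply(6, 4) = 6 + multiply(6, 3)
multiply(6, 3) = 6 + multiply(6, 2)
multiply(6, 2) = 6 + multiply(6, 1)
multiply(6, 1) = 6 + multiply(6, 0)
multiply(6, 0) = 0  (base case)
Total: 6 + 6 + 6 + 6 + 6 + 6 + 6 + 6 + 6 + 0 = 54

54
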